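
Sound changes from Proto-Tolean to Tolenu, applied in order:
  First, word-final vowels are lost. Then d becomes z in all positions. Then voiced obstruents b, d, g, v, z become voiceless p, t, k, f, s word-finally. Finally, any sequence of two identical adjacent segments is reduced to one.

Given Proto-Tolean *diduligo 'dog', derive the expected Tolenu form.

Tolenu: *diduligo > didulig > zizulig > zizulik  (by apocope, unconditioned shift, final devoicing)

zizulik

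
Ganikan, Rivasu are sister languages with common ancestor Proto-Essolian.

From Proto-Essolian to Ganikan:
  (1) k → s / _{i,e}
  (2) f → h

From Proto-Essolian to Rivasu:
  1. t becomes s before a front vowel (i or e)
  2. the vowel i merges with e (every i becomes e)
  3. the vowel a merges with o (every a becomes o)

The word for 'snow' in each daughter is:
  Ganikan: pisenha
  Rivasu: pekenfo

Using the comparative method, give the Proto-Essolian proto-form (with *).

*pikenfa

Position 2: Ganikan has i, Rivasu has e. Ganikan preserves i here (none of its changes turn any other segment into i), so the proto-segment is *i.
Position 3: Ganikan has s, Rivasu has k. Rivasu preserves k here (none of its changes turn any other segment into k), so the proto-segment is *k.
This points to *pikenfa. Verify forward in each daughter:
Ganikan: *pikenfa > pisenfa > pisenha  (by palatalisation, unconditioned shift)
Rivasu: start from *pikenfa.
  rule 1: no change — pikenfa
  rule 2 (vowel merger): pikenfa → pekenfa
  rule 3 (vowel merger): pekenfa → pekenfo
  ⇒ Rivasu pekenfo
Only *pikenfa yields all of Ganikan pisenha, Rivasu pekenfo.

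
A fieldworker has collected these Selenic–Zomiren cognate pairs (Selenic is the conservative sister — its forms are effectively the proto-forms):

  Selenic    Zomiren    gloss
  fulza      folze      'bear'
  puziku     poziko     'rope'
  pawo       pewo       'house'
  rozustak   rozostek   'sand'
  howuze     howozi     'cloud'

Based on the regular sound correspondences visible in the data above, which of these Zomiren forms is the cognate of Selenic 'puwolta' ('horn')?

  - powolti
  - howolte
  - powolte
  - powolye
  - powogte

powolte

fulza ~ folze, puziku ~ poziko — Selenic u corresponds to Zomiren o after a consonant, before a consonant other than r, m, n, p, b, f, v.
fulza ~ folze — Selenic a corresponds to Zomiren e word-finally.
Applying these to Selenic 'puwolta':
  puwolta → powolta   (u→o after a consonant, before a consonant other than r, m, n, p, b, f, v)
  powolta → powolte   (a→e word-finally)
So the Zomiren cognate is 'powolte'.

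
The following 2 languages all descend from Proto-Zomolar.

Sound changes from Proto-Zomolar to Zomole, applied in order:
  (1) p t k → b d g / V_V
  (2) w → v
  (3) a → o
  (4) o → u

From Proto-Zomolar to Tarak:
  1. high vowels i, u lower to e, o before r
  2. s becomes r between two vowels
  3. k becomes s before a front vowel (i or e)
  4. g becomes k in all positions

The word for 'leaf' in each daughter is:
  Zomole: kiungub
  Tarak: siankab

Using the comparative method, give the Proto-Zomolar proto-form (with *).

*kiangab

Position 3: Zomole has u, Tarak has a. Tarak preserves a here (none of its changes turn any other segment into a), so the proto-segment is *a.
Position 1: Zomole has k, Tarak has s. Zomole preserves k here (none of its changes turn any other segment into k), so the proto-segment is *k.
Continuing position by position gives *kiangab; check it forward:
Zomole: *kiangab
  kiangab (rule 1 does not apply)
  kiangab (rule 2 does not apply)
  kiangab → kiongob   [vowel merger]
  kiongob → kiungub   [vowel merger]
  giving Zomole kiungub.
Tarak: *kiangab
  kiangab (rule 1 does not apply)
  kiangab (rule 2 does not apply)
  kiangab → siangab   [palatalisation]
  siangab → siankab   [unconditioned shift]
  giving Tarak siankab.
Only *kiangab yields all of Zomole kiungub, Tarak siankab.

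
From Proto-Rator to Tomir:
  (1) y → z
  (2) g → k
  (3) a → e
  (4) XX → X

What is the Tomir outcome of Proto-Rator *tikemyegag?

tikemzekek

Tomir: *tikemyegag > tikemzegag > tikemzekak > tikemzekek  (by unconditioned shift, unconditioned shift, vowel merger)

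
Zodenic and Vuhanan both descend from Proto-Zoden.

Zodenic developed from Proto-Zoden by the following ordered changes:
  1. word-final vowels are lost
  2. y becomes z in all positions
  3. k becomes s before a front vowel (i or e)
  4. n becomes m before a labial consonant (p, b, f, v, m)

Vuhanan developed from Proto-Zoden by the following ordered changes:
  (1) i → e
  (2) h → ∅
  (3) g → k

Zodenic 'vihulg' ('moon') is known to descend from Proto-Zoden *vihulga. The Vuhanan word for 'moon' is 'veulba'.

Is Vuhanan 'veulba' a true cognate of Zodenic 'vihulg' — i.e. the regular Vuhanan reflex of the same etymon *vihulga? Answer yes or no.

no

Derive the expected Vuhanan reflex of *vihulga:
Vuhanan: start from *vihulga.
  rule 1 (vowel merger): vihulga → vehulga
  rule 2 (h-loss): vehulga → veulga
  rule 3 (unconditioned shift): veulga → veulka
  ⇒ Vuhanan veulka
The regular Vuhanan reflex would be 'veulka', but the attested form is 'veulba'. The correspondence is irregular, so they are not cognates (the Vuhanan form has a different source).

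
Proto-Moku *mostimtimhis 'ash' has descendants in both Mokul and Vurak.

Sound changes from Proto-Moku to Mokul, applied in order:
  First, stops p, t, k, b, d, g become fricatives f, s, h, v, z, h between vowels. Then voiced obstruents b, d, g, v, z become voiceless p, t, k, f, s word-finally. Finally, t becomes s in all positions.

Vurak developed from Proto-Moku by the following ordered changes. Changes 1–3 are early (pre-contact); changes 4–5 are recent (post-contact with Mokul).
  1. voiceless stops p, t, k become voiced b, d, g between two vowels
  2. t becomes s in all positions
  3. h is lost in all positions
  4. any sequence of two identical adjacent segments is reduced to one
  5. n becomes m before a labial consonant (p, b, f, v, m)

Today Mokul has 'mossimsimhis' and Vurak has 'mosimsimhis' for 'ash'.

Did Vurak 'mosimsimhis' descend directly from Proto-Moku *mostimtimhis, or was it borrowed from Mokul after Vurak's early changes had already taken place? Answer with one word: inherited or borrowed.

borrowed

If inherited, *mostimtimhis would pass through all of Vurak's changes:
Vurak: *mostimtimhis > mossimsimhis > mossimsimis > mosimsimis  (by unconditioned shift, h-loss, degemination)
If borrowed from Mokul 'mossimsimhis' after the early changes, it would undergo only the recent ones:
  rule 4 (degemination): mossimsimhis → mosimsimhis
  rule 5 (nasal place assimilation): no change (mosimsimhis)
  ⇒ as a loan: mosimsimhis
Vurak 'mosimsimhis' matches the loan outcome 'mosimsimhis', not the inherited 'mosimsimis' — it skipped the early Vurak changes, so it was borrowed from Mokul.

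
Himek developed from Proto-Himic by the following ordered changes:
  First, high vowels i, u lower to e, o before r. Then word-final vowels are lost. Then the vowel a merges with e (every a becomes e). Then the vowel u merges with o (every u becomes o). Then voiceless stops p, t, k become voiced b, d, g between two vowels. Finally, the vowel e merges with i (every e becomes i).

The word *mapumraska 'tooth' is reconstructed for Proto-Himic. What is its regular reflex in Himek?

Himek: *mapumraska > mapumrask > mepumresk > mepomresk > mebomresk > mibomrisk  (by apocope, vowel merger, vowel merger, intervocalic voicing, vowel merger)

mibomrisk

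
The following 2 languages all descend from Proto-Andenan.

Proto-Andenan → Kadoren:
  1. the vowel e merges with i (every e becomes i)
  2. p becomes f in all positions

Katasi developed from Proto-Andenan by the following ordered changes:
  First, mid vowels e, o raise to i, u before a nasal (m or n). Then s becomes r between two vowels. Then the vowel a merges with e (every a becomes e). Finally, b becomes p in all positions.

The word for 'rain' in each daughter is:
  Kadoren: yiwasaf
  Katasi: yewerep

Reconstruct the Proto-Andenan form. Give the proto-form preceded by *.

*yewasap

Position 4: Kadoren has a, Katasi has e. Kadoren preserves a here (none of its changes turn any other segment into a), so the proto-segment is *a.
Position 6: Kadoren has a, Katasi has e. Kadoren preserves a here (none of its changes turn any other segment into a), so the proto-segment is *a.
This points to *yewasap. Verify forward in each daughter:
Kadoren: *yewasap > yiwasap > yiwasaf  (by vowel merger, unconditioned shift)
Katasi: start from *yewasap.
  rule 1: no change — yewasap
  rule 2 (rhotacism): yewasap → yewarap
  rule 3 (vowel merger): yewarap → yewerep
  rule 4: no change — yewerep
  ⇒ Katasi yewerep
Only *yewasap yields all of Kadoren yiwasaf, Katasi yewerep.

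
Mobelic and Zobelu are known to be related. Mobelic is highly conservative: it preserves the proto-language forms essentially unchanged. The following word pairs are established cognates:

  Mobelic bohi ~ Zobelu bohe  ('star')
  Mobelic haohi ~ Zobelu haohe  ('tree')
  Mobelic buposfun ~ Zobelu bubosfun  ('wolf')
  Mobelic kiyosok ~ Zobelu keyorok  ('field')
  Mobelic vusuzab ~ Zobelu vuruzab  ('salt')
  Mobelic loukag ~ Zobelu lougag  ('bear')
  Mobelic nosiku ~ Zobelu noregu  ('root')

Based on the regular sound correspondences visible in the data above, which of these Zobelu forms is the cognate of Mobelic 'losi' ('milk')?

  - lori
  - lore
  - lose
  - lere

nosiku ~ noregu — Mobelic s corresponds to Zobelu r between vowels (before a front vowel).
bohi ~ bohe, haohi ~ haohe — Mobelic i corresponds to Zobelu e word-finally.
Applying these to Mobelic 'losi':
  losi → lori   (s→r between vowels (before a front vowel))
  lori → lore   (i→e word-finally)
So the Zobelu cognate is 'lore'.

lore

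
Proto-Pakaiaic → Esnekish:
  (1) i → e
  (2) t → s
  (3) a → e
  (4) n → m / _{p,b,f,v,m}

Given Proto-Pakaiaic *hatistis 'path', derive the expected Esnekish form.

hesesses

Esnekish: start from *hatistis.
  rule 1 (vowel merger): hatistis → hatestes
  rule 2 (unconditioned shift): hatestes → hasesses
  rule 3 (vowel merger): hasesses → hesesses
  rule 4: no change — hesesses
  ⇒ Esnekish hesesses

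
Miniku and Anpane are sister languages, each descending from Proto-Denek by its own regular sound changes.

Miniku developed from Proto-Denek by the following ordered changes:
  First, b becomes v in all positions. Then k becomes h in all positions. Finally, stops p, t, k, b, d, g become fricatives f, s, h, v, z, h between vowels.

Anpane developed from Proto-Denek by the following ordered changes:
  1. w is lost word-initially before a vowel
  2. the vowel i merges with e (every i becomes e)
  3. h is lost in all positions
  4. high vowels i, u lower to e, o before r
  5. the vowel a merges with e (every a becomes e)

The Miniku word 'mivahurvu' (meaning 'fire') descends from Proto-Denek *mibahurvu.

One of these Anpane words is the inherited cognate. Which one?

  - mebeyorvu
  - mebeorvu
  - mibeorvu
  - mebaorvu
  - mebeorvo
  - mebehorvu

mebeorvu

Anpane: start from *mibahurvu.
  rule 1: no change — mibahurvu
  rule 2 (vowel merger): mibahurvu → mebahurvu
  rule 3 (h-loss): mebahurvu → mebaurvu
  rule 4 (pre-rhotic lowering): mebaurvu → mebaorvu
  rule 5 (vowel merger): mebaorvu → mebeorvu
  ⇒ Anpane mebeorvu
The other candidates each miss or misapply at least one Anpane change.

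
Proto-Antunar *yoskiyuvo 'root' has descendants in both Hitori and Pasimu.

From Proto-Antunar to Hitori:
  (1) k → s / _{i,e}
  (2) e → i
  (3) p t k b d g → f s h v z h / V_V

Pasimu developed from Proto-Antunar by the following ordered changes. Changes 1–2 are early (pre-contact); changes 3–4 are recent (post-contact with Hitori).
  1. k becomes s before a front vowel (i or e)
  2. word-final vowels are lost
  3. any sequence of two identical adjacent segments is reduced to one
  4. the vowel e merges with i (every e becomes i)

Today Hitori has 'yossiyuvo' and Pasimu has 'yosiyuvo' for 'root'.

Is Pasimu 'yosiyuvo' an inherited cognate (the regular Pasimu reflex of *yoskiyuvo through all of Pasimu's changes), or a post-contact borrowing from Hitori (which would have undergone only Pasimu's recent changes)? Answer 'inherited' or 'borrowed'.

If inherited, *yoskiyuvo would pass through all of Pasimu's changes:
Pasimu: *yoskiyuvo > yossiyuvo > yossiyuv > yosiyuv  (by palatalisation, apocope, degemination)
If borrowed from Hitori 'yossiyuvo' after the early changes, it would undergo only the recent ones:
  rule 3 (degemination): yossiyuvo → yosiyuvo
  rule 4 (vowel merger): no change (yosiyuvo)
  ⇒ as a loan: yosiyuvo
Pasimu 'yosiyuvo' matches the loan outcome 'yosiyuvo', not the inherited 'yosiyuv' — it skipped the early Pasimu changes, so it was borrowed from Hitori.

borrowed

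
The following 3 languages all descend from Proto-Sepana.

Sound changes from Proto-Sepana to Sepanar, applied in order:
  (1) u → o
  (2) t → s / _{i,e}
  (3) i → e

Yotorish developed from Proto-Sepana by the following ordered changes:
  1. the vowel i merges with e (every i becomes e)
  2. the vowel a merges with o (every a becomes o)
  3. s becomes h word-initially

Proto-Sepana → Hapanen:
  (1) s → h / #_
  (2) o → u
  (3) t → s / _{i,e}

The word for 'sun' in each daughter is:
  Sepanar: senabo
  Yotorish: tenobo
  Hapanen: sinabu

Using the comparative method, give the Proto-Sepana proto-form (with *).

Position 2: Sepanar has e, Yotorish has e, Hapanen has i. Hapanen preserves i here (none of its changes turn any other segment into i), so the proto-segment is *i.
Position 6: Sepanar has o, Yotorish has o, Hapanen has u. Taking the neighbouring segments as reconstructed: Sepanar o could go back to *o or *u; Yotorish o could go back to *a or *o; Hapanen u could go back to *o or *u — the one source consistent with every daughter is *o.
Continuing position by position gives *tinabo; check it forward:
Sepanar: *tinabo
  tinabo (rule 1 does not apply)
  tinabo → sinabo   [palatalisation]
  sinabo → senabo   [vowel merger]
  giving Sepanar senabo.
Yotorish: start from *tinabo.
  rule 1 (vowel merger): tinabo → tenabo
  rule 2 (vowel merger): tenabo → tenobo
  rule 3: no change — tenobo
  ⇒ Yotorish tenobo
Hapanen: *tinabo
  tinabo (rule 1 does not apply)
  tinabo → tinabu   [vowel merger]
  tinabu → sinabu   [palatalisation]
  giving Hapanen sinabu.
No other proto-form is consistent with every reflex, so the reconstruction is *tinabo.

*tinabo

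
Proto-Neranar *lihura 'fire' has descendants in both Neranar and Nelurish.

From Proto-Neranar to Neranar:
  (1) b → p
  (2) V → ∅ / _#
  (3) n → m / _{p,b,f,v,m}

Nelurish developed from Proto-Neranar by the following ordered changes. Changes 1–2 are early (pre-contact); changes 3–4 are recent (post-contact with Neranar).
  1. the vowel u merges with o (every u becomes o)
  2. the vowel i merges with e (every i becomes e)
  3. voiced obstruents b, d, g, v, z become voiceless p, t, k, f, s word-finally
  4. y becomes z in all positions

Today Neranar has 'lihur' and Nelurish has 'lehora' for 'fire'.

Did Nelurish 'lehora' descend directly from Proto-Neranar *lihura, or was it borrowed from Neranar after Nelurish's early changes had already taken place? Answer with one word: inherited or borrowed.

inherited

If inherited, *lihura would pass through all of Nelurish's changes:
Nelurish: *lihura
  lihura → lihora   [vowel merger]
  lihora → lehora   [vowel merger]
  lehora (rule 3 does not apply)
  lehora (rule 4 does not apply)
  giving Nelurish lehora.
If borrowed from Neranar 'lihur' after the early changes, it would undergo only the recent ones:
  rule 3 (final devoicing): no change (lihur)
  rule 4 (unconditioned shift): no change (lihur)
  ⇒ as a loan: lihur
Nelurish 'lehora' matches the inherited outcome exactly, so it is an inherited cognate, not a loan.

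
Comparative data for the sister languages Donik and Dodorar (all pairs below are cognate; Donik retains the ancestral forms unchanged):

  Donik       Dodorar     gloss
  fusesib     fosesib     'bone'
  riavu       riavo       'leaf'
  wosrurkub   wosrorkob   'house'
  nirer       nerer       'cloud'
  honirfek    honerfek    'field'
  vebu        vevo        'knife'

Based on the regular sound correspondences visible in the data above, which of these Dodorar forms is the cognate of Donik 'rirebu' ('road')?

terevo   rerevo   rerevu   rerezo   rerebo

rerevo

nirer ~ nerer, honirfek ~ honerfek — Donik i corresponds to Dodorar e after a consonant, before r.
vebu ~ vevo — Donik b corresponds to Dodorar v between vowels (before a back vowel).
riavu ~ riavo, vebu ~ vevo — Donik u corresponds to Dodorar o word-finally.
Applying these to Donik 'rirebu':
  rirebu → rerebu   (i→e after a consonant, before r)
  rerebu → rerevu   (b→v between vowels (before a back vowel))
  rerevu → rerevo   (u→o word-finally)
So the Dodorar cognate is 'rerevo'.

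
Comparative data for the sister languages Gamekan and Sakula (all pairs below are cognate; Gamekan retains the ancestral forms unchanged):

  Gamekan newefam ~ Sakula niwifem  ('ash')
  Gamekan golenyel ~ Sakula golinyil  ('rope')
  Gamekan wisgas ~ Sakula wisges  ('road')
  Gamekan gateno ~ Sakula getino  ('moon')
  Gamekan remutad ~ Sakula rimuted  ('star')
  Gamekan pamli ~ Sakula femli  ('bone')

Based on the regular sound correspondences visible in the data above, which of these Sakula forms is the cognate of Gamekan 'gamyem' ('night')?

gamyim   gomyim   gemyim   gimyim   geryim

gemyim

newefam ~ niwifem, pamli ~ femli — Gamekan a corresponds to Sakula e after a consonant, before a nasal.
remutad ~ rimuted — Gamekan e corresponds to Sakula i after a consonant, before a nasal.
Applying these to Gamekan 'gamyem':
  gamyem → gemyem   (a→e after a consonant, before a nasal)
  gemyem → gemyim   (e→i after a consonant, before a nasal)
So the Sakula cognate is 'gemyim'.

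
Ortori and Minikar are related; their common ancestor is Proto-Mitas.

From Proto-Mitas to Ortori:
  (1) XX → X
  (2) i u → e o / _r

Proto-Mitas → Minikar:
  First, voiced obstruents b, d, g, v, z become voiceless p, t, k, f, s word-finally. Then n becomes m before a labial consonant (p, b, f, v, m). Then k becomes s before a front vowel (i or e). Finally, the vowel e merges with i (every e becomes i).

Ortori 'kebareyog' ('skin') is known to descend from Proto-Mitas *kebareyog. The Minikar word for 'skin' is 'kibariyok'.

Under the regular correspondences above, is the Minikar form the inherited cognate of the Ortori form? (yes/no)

no

Derive the expected Minikar reflex of *kebareyog:
Minikar: *kebareyog
  kebareyog → kebareyok   [final devoicing]
  kebareyok (rule 2 does not apply)
  kebareyok → sebareyok   [palatalisation]
  sebareyok → sibariyok   [vowel merger]
  giving Minikar sibariyok.
The regular Minikar reflex would be 'sibariyok', but the attested form is 'kibariyok'. The correspondence is irregular, so they are not cognates (the Minikar form has a different source).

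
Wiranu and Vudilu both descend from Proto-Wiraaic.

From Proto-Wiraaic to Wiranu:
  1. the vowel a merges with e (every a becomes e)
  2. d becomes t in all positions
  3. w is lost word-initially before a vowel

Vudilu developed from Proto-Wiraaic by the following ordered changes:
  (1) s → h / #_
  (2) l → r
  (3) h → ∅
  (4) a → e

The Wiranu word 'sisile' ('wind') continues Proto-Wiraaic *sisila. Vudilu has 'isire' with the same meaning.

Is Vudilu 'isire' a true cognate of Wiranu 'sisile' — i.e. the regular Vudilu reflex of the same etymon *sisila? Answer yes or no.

yes

Derive the expected Vudilu reflex of *sisila:
Vudilu: *sisila
  sisila → hisila   [debuccalisation]
  hisila → hisira   [unconditioned shift]
  hisira → isira   [h-loss]
  isira → isire   [vowel merger]
  giving Vudilu isire.
Vudilu 'isire' matches the regular reflex exactly, so the pair is cognate.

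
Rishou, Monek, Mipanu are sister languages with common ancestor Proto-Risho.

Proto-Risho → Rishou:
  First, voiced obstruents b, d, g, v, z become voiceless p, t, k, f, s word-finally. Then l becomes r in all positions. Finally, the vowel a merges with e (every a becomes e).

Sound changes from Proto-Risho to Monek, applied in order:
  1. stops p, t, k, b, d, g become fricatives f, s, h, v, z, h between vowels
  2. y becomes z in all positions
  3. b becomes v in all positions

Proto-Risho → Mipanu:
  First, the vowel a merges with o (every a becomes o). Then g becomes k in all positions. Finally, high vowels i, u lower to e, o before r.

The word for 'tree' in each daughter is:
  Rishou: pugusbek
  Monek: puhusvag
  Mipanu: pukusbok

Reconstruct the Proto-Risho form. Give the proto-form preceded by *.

*pugusbag

Position 6: Rishou has b, Monek has v, Mipanu has b. Rishou preserves b here (none of its changes turn any other segment into b), so the proto-segment is *b.
Position 3: Rishou has g, Monek has h, Mipanu has k. Rishou preserves g here (none of its changes turn any other segment into g), so the proto-segment is *g.
Continuing position by position gives *pugusbag; check it forward:
Rishou: start from *pugusbag.
  rule 1 (final devoicing): pugusbag → pugusbak
  rule 2: no change — pugusbak
  rule 3 (vowel merger): pugusbak → pugusbek
  ⇒ Rishou pugusbek
Monek: *pugusbag > puhusbag > puhusvag  (by intervocalic lenition, unconditioned shift)
Mipanu: start from *pugusbag.
  rule 1 (vowel merger): pugusbag → pugusbog
  rule 2 (unconditioned shift): pugusbog → pukusbok
  rule 3: no change — pukusbok
  ⇒ Mipanu pukusbok
*pugusbag is the unique common source.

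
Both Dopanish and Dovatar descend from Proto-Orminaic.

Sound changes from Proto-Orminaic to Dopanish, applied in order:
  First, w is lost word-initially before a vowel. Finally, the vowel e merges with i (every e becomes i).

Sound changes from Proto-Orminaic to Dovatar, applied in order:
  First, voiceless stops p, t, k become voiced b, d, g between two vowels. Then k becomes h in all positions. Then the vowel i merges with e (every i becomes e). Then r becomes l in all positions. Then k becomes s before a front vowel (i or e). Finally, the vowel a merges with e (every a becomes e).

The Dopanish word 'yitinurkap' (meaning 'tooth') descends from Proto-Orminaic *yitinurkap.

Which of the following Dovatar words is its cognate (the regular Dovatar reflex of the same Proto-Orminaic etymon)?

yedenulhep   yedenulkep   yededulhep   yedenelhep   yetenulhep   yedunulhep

Dovatar: *yitinurkap
  yitinurkap → yidinurkap   [intervocalic voicing]
  yidinurkap → yidinurhap   [unconditioned shift]
  yidinurhap → yedenurhap   [vowel merger]
  yedenurhap → yedenulhap   [unconditioned shift]
  yedenulhap (rule 5 does not apply)
  yedenulhap → yedenulhep   [vowel merger]
  giving Dovatar yedenulhep.
Only 'yedenulhep' matches the regular Dovatar development of *yitinurkap.

yedenulhep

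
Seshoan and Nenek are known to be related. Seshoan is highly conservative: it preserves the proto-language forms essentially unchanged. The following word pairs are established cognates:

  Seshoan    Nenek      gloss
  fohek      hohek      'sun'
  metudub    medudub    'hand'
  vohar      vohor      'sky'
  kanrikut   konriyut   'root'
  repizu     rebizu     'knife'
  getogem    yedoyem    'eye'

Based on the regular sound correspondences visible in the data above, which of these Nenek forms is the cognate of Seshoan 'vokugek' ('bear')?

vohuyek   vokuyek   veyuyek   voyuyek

kanrikut ~ konriyut — Seshoan k corresponds to Nenek y between vowels (before a back vowel).
getogem ~ yedoyem — Seshoan g corresponds to Nenek y between vowels (before a front vowel).
Applying these to Seshoan 'vokugek':
  vokugek → voyugek   (k→y between vowels (before a back vowel))
  voyugek → voyuyek   (g→y between vowels (before a front vowel))
So the Nenek cognate is 'voyuyek'.

voyuyek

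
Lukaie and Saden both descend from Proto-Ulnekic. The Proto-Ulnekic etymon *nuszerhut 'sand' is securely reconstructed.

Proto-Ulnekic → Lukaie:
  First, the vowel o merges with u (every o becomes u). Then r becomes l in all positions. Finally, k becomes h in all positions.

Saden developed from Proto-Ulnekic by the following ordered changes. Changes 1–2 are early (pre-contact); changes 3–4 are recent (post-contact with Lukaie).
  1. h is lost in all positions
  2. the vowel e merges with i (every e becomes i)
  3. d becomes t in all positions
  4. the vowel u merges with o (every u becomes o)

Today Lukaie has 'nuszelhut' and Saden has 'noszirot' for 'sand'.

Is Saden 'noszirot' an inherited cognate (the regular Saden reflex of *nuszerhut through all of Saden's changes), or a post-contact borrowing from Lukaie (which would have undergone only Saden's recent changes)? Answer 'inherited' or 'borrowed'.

If inherited, *nuszerhut would pass through all of Saden's changes:
Saden: *nuszerhut > nuszerut > nuszirut > noszirot  (by h-loss, vowel merger, vowel merger)
If borrowed from Lukaie 'nuszelhut' after the early changes, it would undergo only the recent ones:
  rule 3 (unconditioned shift): no change (nuszelhut)
  rule 4 (vowel merger): nuszelhut → noszelhot
  ⇒ as a loan: noszelhot
Saden 'noszirot' matches the inherited outcome exactly, so it is an inherited cognate, not a loan.

inherited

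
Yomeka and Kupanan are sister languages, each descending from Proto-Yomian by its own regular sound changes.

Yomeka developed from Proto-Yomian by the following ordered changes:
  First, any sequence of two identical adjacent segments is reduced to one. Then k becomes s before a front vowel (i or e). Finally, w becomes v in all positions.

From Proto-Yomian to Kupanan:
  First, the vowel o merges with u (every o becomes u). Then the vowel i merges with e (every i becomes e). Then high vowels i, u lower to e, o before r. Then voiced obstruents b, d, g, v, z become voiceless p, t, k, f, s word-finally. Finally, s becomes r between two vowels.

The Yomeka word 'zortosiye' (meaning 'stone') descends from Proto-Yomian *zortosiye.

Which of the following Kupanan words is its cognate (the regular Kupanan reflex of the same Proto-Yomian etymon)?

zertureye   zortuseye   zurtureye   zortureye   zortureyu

zortureye

Kupanan: *zortosiye
  zortosiye → zurtusiye   [vowel merger]
  zurtusiye → zurtuseye   [vowel merger]
  zurtuseye → zortuseye   [pre-rhotic lowering]
  zortuseye (rule 4 does not apply)
  zortuseye → zortureye   [rhotacism]
  giving Kupanan zortureye.
The other candidates each miss or misapply at least one Kupanan change.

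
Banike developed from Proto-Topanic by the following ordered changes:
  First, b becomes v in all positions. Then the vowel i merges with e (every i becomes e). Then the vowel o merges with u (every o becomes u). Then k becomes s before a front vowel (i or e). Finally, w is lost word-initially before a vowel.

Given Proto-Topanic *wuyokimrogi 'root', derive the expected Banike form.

uyusemruge

Banike: *wuyokimrogi
  wuyokimrogi (rule 1 does not apply)
  wuyokimrogi → wuyokemroge   [vowel merger]
  wuyokemroge → wuyukemruge   [vowel merger]
  wuyukemruge → wuyusemruge   [palatalisation]
  wuyusemruge → uyusemruge   [glide loss]
  giving Banike uyusemruge.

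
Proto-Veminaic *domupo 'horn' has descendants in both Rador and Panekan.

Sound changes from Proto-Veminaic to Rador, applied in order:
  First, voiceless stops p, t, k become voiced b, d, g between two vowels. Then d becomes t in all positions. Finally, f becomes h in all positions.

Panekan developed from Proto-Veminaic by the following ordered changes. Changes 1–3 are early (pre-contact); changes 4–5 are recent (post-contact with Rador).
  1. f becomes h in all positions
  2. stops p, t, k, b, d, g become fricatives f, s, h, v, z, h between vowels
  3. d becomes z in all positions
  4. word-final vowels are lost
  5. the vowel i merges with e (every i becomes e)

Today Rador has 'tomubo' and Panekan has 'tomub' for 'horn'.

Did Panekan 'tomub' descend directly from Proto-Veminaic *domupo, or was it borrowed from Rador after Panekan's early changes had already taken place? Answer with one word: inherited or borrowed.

If inherited, *domupo would pass through all of Panekan's changes:
Panekan: *domupo
  domupo (rule 1 does not apply)
  domupo → domufo   [intervocalic lenition]
  domufo → zomufo   [unconditioned shift]
  zomufo → zomuf   [apocope]
  zomuf (rule 5 does not apply)
  giving Panekan zomuf.
If borrowed from Rador 'tomubo' after the early changes, it would undergo only the recent ones:
  rule 4 (apocope): tomubo → tomub
  rule 5 (vowel merger): no change (tomub)
  ⇒ as a loan: tomub
Panekan 'tomub' matches the loan outcome 'tomub', not the inherited 'zomuf' — it skipped the early Panekan changes, so it was borrowed from Rador.

borrowed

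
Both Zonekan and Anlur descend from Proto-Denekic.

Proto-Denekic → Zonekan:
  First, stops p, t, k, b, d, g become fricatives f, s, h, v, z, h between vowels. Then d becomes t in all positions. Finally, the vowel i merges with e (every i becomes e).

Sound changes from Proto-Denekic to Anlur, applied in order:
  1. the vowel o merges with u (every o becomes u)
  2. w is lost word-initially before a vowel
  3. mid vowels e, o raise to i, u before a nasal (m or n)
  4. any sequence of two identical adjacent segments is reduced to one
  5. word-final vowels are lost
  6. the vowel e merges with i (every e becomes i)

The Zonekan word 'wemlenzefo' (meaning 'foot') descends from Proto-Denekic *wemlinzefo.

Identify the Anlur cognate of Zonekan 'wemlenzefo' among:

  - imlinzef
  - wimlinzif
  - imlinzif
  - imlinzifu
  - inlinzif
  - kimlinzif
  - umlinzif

Anlur: *wemlinzefo
  wemlinzefo → wemlinzefu   [vowel merger]
  wemlinzefu → emlinzefu   [glide loss]
  emlinzefu → imlinzefu   [pre-nasal raising]
  imlinzefu (rule 4 does not apply)
  imlinzefu → imlinzef   [apocope]
  imlinzef → imlinzif   [vowel merger]
  giving Anlur imlinzif.
Among the options, 'imlinzif' alone shows every Anlur change applied in order.

imlinzif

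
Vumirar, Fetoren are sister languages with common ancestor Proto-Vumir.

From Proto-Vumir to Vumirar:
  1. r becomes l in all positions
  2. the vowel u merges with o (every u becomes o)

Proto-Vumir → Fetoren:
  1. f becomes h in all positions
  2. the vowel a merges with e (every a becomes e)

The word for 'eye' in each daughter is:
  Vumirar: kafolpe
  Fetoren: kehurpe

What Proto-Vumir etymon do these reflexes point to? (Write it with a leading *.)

*kafurpe

Position 4: Vumirar has o, Fetoren has u. Fetoren preserves u here (none of its changes turn any other segment into u), so the proto-segment is *u.
Position 3: Vumirar has f, Fetoren has h. Vumirar preserves f here (none of its changes turn any other segment into f), so the proto-segment is *f.
Position 2: Vumirar has a, Fetoren has e. Vumirar preserves a here (none of its changes turn any other segment into a), so the proto-segment is *a.
This points to *kafurpe. Verify forward in each daughter:
Vumirar: *kafurpe
  kafurpe → kafulpe   [unconditioned shift]
  kafulpe → kafolpe   [vowel merger]
  giving Vumirar kafolpe.
Fetoren: *kafurpe
  kafurpe → kahurpe   [unconditioned shift]
  kahurpe → kehurpe   [vowel merger]
  giving Fetoren kehurpe.
Only *kafurpe yields all of Vumirar kafolpe, Fetoren kehurpe.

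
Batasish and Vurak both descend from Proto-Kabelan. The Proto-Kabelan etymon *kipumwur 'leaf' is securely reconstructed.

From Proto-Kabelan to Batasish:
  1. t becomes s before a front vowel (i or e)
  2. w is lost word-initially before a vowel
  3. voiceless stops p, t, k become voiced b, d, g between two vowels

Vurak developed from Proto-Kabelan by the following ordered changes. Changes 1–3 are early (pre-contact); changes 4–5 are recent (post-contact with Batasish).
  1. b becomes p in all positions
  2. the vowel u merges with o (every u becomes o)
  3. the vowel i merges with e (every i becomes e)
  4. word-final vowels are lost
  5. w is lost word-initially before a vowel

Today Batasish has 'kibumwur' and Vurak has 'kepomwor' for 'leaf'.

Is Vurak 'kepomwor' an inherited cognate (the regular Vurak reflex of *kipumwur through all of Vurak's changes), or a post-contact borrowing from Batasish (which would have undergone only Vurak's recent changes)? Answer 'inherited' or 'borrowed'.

inherited

If inherited, *kipumwur would pass through all of Vurak's changes:
Vurak: start from *kipumwur.
  rule 1: no change — kipumwur
  rule 2 (vowel merger): kipumwur → kipomwor
  rule 3 (vowel merger): kipomwor → kepomwor
  rule 4: no change — kepomwor
  rule 5: no change — kepomwor
  ⇒ Vurak kepomwor
If borrowed from Batasish 'kibumwur' after the early changes, it would undergo only the recent ones:
  rule 4 (apocope): no change (kibumwur)
  rule 5 (glide loss): no change (kibumwur)
  ⇒ as a loan: kibumwur
Vurak 'kepomwor' matches the inherited outcome exactly, so it is an inherited cognate, not a loan.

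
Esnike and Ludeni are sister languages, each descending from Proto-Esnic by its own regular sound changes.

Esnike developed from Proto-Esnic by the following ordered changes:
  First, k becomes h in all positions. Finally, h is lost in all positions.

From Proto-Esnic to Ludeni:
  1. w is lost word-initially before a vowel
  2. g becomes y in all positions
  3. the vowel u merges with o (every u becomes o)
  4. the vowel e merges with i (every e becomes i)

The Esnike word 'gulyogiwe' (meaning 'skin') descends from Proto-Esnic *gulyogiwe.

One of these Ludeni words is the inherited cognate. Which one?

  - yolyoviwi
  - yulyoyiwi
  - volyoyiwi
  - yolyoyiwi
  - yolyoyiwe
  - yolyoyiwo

Ludeni: start from *gulyogiwe.
  rule 1: no change — gulyogiwe
  rule 2 (unconditioned shift): gulyogiwe → yulyoyiwe
  rule 3 (vowel merger): yulyoyiwe → yolyoyiwe
  rule 4 (vowel merger): yolyoyiwe → yolyoyiwi
  ⇒ Ludeni yolyoyiwi

yolyoyiwi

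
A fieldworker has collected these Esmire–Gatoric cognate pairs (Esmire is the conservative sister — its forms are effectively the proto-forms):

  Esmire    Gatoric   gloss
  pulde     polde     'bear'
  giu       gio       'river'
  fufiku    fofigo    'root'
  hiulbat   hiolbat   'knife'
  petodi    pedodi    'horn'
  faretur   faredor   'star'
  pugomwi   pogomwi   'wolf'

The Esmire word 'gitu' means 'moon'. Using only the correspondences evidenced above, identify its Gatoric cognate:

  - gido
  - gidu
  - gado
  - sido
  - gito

faretur ~ faredor — Esmire t corresponds to Gatoric d between vowels (before a back vowel).
fufiku ~ fofigo — Esmire u corresponds to Gatoric o word-finally.
Applying these to Esmire 'gitu':
  gitu → gidu   (t→d between vowels (before a back vowel))
  gidu → gido   (u→o word-finally)
So the Gatoric cognate is 'gido'.

gido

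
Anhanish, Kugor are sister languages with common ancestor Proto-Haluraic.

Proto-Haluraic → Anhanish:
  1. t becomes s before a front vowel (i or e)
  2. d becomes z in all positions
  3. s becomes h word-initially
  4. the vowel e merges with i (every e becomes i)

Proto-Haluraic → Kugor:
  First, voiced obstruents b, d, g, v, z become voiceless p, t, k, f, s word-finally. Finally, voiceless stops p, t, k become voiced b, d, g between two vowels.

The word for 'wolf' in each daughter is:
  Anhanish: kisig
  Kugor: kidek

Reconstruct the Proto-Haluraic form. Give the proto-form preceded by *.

*kiteg

Position 5: Anhanish has g, Kugor has k. Anhanish preserves g here (none of its changes turn any other segment into g), so the proto-segment is *g.
Position 4: Anhanish has i, Kugor has e. Kugor preserves e here (none of its changes turn any other segment into e), so the proto-segment is *e.
Position 3: Anhanish has s, Kugor has d. Taking the neighbouring segments as reconstructed: Anhanish s could go back to *t or *s; Kugor d could go back to *t or *d — the one source consistent with every daughter is *t.
Verify the candidate proto-form against each daughter:
Anhanish: *kiteg > kiseg > kisig  (by palatalisation, vowel merger)
Kugor: *kiteg
  kiteg → kitek   [final devoicing]
  kitek → kidek   [intervocalic voicing]
  giving Kugor kidek.
No other proto-form is consistent with every reflex, so the reconstruction is *kiteg.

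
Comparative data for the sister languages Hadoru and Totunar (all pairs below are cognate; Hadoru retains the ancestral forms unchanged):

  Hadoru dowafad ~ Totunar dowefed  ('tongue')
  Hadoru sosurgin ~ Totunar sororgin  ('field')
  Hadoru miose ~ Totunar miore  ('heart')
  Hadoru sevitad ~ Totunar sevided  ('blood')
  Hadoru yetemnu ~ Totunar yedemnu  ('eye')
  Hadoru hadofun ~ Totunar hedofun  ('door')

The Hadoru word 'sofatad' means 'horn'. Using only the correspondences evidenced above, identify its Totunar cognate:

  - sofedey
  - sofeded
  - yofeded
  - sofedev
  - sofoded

dowafad ~ dowefed, sevitad ~ sevided — Hadoru a corresponds to Totunar e after a consonant, before a consonant other than r, m, n, p, b, f, v.
sevitad ~ sevided — Hadoru t corresponds to Totunar d between vowels (before a back vowel).
Applying these to Hadoru 'sofatad':
  sofatad → sofetad   (a→e after a consonant, before a consonant other than r, m, n, p, b, f, v)
  sofetad → sofedad   (t→d between vowels (before a back vowel))
  sofedad → sofeded   (a→e after a consonant, before a consonant other than r, m, n, p, b, f, v)
So the Totunar cognate is 'sofeded'.

sofeded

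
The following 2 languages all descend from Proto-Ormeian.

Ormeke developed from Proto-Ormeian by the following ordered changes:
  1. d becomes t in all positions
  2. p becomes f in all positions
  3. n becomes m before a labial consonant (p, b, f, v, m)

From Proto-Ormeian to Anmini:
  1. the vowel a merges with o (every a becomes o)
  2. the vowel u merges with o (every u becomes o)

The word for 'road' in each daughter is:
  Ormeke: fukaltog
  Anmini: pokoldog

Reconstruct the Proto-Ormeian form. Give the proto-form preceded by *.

Position 6: Ormeke has t, Anmini has d. Anmini preserves d here (none of its changes turn any other segment into d), so the proto-segment is *d.
Position 4: Ormeke has a, Anmini has o. Ormeke preserves a here (none of its changes turn any other segment into a), so the proto-segment is *a.
Continuing position by position gives *pukaldog; check it forward:
Ormeke: *pukaldog > pukaltog > fukaltog  (by unconditioned shift, unconditioned shift)
Anmini: *pukaldog
  pukaldog → pukoldog   [vowel merger]
  pukoldog → pokoldog   [vowel merger]
  giving Anmini pokoldog.
*pukaldog is the unique common source.

*pukaldog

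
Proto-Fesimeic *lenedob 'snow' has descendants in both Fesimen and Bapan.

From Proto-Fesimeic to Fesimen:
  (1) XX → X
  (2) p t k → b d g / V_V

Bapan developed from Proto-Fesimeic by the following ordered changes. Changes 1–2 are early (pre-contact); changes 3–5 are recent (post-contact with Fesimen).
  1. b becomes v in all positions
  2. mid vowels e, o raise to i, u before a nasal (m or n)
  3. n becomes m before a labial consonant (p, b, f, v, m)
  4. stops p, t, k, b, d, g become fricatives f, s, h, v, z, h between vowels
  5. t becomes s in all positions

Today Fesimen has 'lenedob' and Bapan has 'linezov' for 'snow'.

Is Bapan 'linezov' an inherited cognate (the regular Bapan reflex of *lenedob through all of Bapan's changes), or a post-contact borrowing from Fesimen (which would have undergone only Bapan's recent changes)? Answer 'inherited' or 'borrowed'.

inherited

If inherited, *lenedob would pass through all of Bapan's changes:
Bapan: start from *lenedob.
  rule 1 (unconditioned shift): lenedob → lenedov
  rule 2 (pre-nasal raising): lenedov → linedov
  rule 3: no change — linedov
  rule 4 (intervocalic lenition): linedov → linezov
  rule 5: no change — linezov
  ⇒ Bapan linezov
If borrowed from Fesimen 'lenedob' after the early changes, it would undergo only the recent ones:
  rule 3 (nasal place assimilation): no change (lenedob)
  rule 4 (intervocalic lenition): lenedob → lenezob
  rule 5 (unconditioned shift): no change (lenezob)
  ⇒ as a loan: lenezob
Bapan 'linezov' matches the inherited outcome exactly, so it is an inherited cognate, not a loan.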